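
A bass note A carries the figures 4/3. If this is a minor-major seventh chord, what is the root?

The figures 4/3 mean the fifth of the chord is in the bass. If A is the fifth of a minor-major seventh chord, the root is D (chord tones D–F–A–C#).

D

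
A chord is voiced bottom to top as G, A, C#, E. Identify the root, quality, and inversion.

A dominant seventh, third inversion

Reducing to letter names: G, A, C#, E. These stack in thirds as A–C#–E–G — an A dominant seventh chord.
G is the seventh of A dominant seventh; seventh in the bass means third inversion (figured bass 4/2).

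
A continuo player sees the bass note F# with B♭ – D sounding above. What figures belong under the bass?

The notes F#, Bb, D stack in thirds as Bb–D–F# — a Bb augmented triad. The bass F# is the fifth, so this is second inversion: figured 6/4.

6/4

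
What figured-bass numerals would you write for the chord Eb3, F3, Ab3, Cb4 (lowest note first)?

The notes Eb, F, Ab, Cb stack in thirds as F–Ab–Cb–Eb — an F half-diminished seventh chord. The bass Eb is the seventh, so this is third inversion: figured 4/2.

4/2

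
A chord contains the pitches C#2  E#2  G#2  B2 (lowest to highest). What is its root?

C#

C#, E#, G#, B are the tones of a C# dominant seventh chord (C#–E#–G#–B), making C# the root.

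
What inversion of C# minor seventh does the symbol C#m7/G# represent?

C#m7/G# means C# minor seventh with G# in the bass. G# is the fifth of C# minor seventh (C#–E–G#–B), so this is second inversion.

second inversion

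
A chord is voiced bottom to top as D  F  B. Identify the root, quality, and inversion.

The pitch classes D, F, B arrange in thirds as B–D–F: a B diminished triad.
With the third (D) in the bass, the chord is in first inversion (figured bass 6).

B diminished, first inversion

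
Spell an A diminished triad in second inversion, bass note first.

The chord tones are A–C–Eb. With the fifth (Eb) lowest for second inversion: Eb, A, C.

Eb, A, C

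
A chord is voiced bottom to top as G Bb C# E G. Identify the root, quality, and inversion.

C# diminished seventh, second inversion

The distinct note names are G, Bb, C#, E. Stacked in thirds they read C#–E–G–Bb, which is a diminished seventh chord on C#.
The lowest note is G, the fifth of the chord, so this is second inversion (figured bass 4/3).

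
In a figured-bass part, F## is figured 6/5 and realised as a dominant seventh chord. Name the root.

The figures 6/5 mean the third of the chord is in the bass. If F## is the third of a dominant seventh chord, the root is D# (chord tones D#–F##–A#–C#).

D#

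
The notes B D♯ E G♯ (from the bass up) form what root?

E

B, D#, E, G# are the tones of an E major seventh chord (E–G#–B–D#), making E the root.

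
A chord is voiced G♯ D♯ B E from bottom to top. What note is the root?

E

The distinct letter names are G#, D#, B, E. Arranged as a stack of thirds they read E–G#–B–D#, so E is the root (an E major seventh chord).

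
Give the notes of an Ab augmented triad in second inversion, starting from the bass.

E, Ab, C

Ab augmented is Ab–C–E. Second inversion puts the fifth (E) in the bass, with the remaining tones above: E, Ab, C.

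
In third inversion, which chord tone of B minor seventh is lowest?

A

The seventh of B minor seventh (B–D–F#–A) is A; that is the bass in third inversion.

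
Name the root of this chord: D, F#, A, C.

D

D, F#, A, C are the tones of a D dominant seventh chord (D–F#–A–C), making D the root.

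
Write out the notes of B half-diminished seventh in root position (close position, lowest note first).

Spelling B half-diminished seventh: B–D–F–A. In root position the root is bass, giving B, D, F, A from the bottom.

B, D, F, A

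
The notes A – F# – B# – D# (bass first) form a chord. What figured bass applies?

4/2

The notes A, F#, B#, D# stack in thirds as B#–D#–F#–A — a B# diminished seventh chord. The bass A is the seventh, so this is third inversion: figured 4/2.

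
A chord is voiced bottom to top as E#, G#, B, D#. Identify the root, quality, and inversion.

Reducing to letter names: E#, G#, B, D#. These stack in thirds as E#–G#–B–D# — an E# half-diminished seventh chord.
With the root (E#) in the bass, the chord is in root position (figured bass 7).

E# half-diminished seventh, root position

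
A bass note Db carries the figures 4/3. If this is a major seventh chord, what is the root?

The figures 4/3 mean the fifth of the chord is in the bass. If Db is the fifth of a major seventh chord, the root is Gb (chord tones Gb–Bb–Db–F).

Gb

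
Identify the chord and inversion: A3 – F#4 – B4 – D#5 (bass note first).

B dominant seventh, third inversion

Reducing to letter names: A, F#, B, D#. These stack in thirds as B–D#–F#–A — a B dominant seventh chord.
A is the seventh of B dominant seventh; seventh in the bass means third inversion (figured bass 4/2).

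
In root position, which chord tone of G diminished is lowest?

G diminished is G–Bb–Db. Root position places the root in the bass: G.

G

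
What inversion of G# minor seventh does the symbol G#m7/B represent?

first inversion

G#m7/B means G# minor seventh with B in the bass. B is the third of G# minor seventh (G#–B–D#–F#), so this is first inversion.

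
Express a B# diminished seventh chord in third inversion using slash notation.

Third inversion of B# diminished seventh has the seventh (A) in the bass. As a slash chord: B#dim7/A.

B#dim7/A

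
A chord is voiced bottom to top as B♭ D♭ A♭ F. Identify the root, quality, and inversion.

Bb minor seventh, root position

The distinct note names are Bb, Db, Ab, F. Stacked in thirds they read Bb–Db–F–Ab, which is a minor seventh chord on Bb.
Bb is the root of Bb minor seventh; root in the bass means root position (figured bass 7).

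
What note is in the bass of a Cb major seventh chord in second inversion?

Gb

Cb major seventh is Cb–Eb–Gb–Bb. Second inversion places the fifth in the bass: Gb.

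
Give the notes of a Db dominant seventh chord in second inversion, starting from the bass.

Ab, Cb, Db, F

The chord tones are Db–F–Ab–Cb. With the fifth (Ab) lowest for second inversion: Ab, Cb, Db, F.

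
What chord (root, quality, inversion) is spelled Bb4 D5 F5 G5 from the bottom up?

The distinct note names are Bb, D, F, G. Stacked in thirds they read G–Bb–D–F, which is a minor seventh chord on G.
With the third (Bb) in the bass, the chord is in first inversion (figured bass 6/5).

G minor seventh, first inversion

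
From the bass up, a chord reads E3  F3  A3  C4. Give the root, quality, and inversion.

F major seventh, third inversion

The distinct note names are E, F, A, C. Stacked in thirds they read F–A–C–E, which is a major seventh chord on F.
The lowest note is E, the seventh of the chord, so this is third inversion (figured bass 4/2).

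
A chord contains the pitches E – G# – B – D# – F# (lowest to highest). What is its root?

The distinct letter names are E, G#, B, D#, F#. Arranged as a stack of thirds they read E–G#–B–D#–F#, so E is the root (an E major ninth chord).

E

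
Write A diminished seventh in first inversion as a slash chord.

First inversion of A diminished seventh has the third (C) in the bass. As a slash chord: Adim7/C.

Adim7/C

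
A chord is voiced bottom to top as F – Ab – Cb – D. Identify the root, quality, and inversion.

D diminished seventh, first inversion

The pitch classes F, Ab, Cb, D arrange in thirds as D–F–Ab–Cb: a D diminished seventh chord.
With the third (F) in the bass, the chord is in first inversion (figured bass 6/5).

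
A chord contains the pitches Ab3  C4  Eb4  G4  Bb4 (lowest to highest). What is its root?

Reordering Ab, C, Eb, G, Bb into stacked thirds gives Ab–C–Eb–G–Bb; the bottom of that stack, Ab, is the root.

Ab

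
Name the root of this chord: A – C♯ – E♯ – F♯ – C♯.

A, C#, E#, F# are the tones of an F# minor-major seventh chord (F#–A–C#–E#), making F# the root.

F#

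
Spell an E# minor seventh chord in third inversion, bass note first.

Spelling E# minor seventh: E#–G#–B#–D#. In third inversion the seventh is bass, giving D#, E#, G#, B# from the bottom.

D#, E#, G#, B#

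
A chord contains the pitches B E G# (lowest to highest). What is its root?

E

Reordering B, E, G# into stacked thirds gives E–G#–B; the bottom of that stack, E, is the root.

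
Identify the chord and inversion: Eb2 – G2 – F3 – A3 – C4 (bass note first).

F dominant ninth, third inversion

The distinct note names are Eb, G, F, A, C. Stacked in thirds they read F–A–C–Eb–G, which is a dominant ninth chord on F.
With the seventh (Eb) in the bass, the chord is in third inversion.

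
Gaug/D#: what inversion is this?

second inversion

Gaug/D# means G augmented with D# in the bass. D# is the fifth of G augmented (G–B–D#), so this is second inversion.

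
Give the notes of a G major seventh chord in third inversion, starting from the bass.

F#, G, B, D

The chord tones are G–B–D–F#. With the seventh (F#) lowest for third inversion: F#, G, B, D.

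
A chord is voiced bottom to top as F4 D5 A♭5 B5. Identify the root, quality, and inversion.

Reducing to letter names: F, D, Ab, B. These stack in thirds as B–D–F–Ab — a B diminished seventh chord.
With the fifth (F) in the bass, the chord is in second inversion (figured bass 4/3).

B diminished seventh, second inversion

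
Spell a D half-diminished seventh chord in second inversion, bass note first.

Ab, C, D, F

D half-diminished seventh is D–F–Ab–C. Second inversion puts the fifth (Ab) in the bass, with the remaining tones above: Ab, C, D, F.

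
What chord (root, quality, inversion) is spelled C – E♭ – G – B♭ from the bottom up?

The pitch classes C, Eb, G, Bb arrange in thirds as C–Eb–G–Bb: a C minor seventh chord.
C is the root of C minor seventh; root in the bass means root position (figured bass 7).

C minor seventh, root position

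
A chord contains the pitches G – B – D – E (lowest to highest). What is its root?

The distinct letter names are G, B, D, E. Arranged as a stack of thirds they read E–G–B–D, so E is the root (an E minor seventh chord).

E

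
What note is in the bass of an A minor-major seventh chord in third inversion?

G#

In third inversion the seventh is lowest. For A minor-major seventh (A–C–E–G#) that is G#.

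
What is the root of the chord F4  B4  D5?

B

The distinct letter names are F, B, D. Arranged as a stack of thirds they read B–D–F, so B is the root (a B diminished triad).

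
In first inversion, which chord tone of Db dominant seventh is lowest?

The third of Db dominant seventh (Db–F–Ab–Cb) is F; that is the bass in first inversion.

F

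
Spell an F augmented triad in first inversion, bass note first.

A, C#, F

Spelling F augmented: F–A–C#. In first inversion the third is bass, giving A, C#, F from the bottom.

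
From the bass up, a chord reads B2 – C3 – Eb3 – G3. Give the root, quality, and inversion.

The pitch classes B, C, Eb, G arrange in thirds as C–Eb–G–B: a C minor-major seventh chord.
With the seventh (B) in the bass, the chord is in third inversion (figured bass 4/2).

C minor-major seventh, third inversion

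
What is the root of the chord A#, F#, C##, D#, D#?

The distinct letter names are A#, F#, C##, D#. Arranged as a stack of thirds they read D#–F#–A#–C##, so D# is the root (a D# minor-major seventh chord).

D#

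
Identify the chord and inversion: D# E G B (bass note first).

Reducing to letter names: D#, E, G, B. These stack in thirds as E–G–B–D# — an E minor-major seventh chord.
The lowest note is D#, the seventh of the chord, so this is third inversion (figured bass 4/2).

E minor-major seventh, third inversion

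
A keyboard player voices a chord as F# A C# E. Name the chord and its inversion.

The pitch classes F#, A, C#, E arrange in thirds as F#–A–C#–E: an F# minor seventh chord.
F# is the root of F# minor seventh; root in the bass means root position (figured bass 7).

F# minor seventh, root position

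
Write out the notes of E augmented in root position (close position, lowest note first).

Spelling E augmented: E–G#–B#. In root position the root is bass, giving E, G#, B# from the bottom.

E, G#, B#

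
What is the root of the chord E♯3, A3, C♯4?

Reordering E#, A, C# into stacked thirds gives A–C#–E#; the bottom of that stack, A, is the root.

A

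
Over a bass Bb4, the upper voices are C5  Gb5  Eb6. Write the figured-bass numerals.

4/2

The notes Bb, C, Gb, Eb stack in thirds as C–Eb–Gb–Bb — a C half-diminished seventh chord. The bass Bb is the seventh, so this is third inversion: figured 4/2.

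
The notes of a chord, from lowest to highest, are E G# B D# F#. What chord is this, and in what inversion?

The pitch classes E, G#, B, D#, F# arrange in thirds as E–G#–B–D#–F#: an E major ninth chord.
The lowest note is E, the root of the chord, so this is root position.

E major ninth, root position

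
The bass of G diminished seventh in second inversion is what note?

The fifth of G diminished seventh (G–Bb–Db–Fb) is Db; that is the bass in second inversion.

Db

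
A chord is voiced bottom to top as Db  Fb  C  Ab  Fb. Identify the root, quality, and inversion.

Reducing to letter names: Db, Fb, C, Ab. These stack in thirds as Db–Fb–Ab–C — a Db minor-major seventh chord.
The lowest note is Db, the root of the chord, so this is root position (figured bass 7).

Db minor-major seventh, root position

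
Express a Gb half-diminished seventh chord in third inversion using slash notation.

Third inversion of Gb half-diminished seventh has the seventh (Fb) in the bass. As a slash chord: Gbø7/Fb.

Gbø7/Fb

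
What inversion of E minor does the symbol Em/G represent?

first inversion

Em/G means E minor with G in the bass. G is the third of E minor (E–G–B), so this is first inversion.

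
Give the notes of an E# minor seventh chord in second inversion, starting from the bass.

B#, D#, E#, G#

The chord tones are E#–G#–B#–D#. With the fifth (B#) lowest for second inversion: B#, D#, E#, G#.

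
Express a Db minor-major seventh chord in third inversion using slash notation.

Dbm(maj7)/C

Third inversion of Db minor-major seventh has the seventh (C) in the bass. As a slash chord: Dbm(maj7)/C.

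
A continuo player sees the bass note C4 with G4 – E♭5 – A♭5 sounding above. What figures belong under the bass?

The notes C, G, Eb, Ab stack in thirds as Ab–C–Eb–G — an Ab major seventh chord. The bass C is the third, so this is first inversion: figured 6/5.

6/5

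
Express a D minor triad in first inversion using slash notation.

Dm/F

First inversion of D minor has the third (F) in the bass. As a slash chord: Dm/F.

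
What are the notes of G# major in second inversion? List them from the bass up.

G# major is G#–B#–D#. Second inversion puts the fifth (D#) in the bass, with the remaining tones above: D#, G#, B#.

D#, G#, B#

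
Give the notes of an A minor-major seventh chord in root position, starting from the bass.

Spelling A minor-major seventh: A–C–E–G#. In root position the root is bass, giving A, C, E, G# from the bottom.

A, C, E, G#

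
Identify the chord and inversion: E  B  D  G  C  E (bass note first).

The pitch classes E, B, D, G, C arrange in thirds as C–E–G–B–D: a C major ninth chord.
E is the third of C major ninth; third in the bass means first inversion.

C major ninth, first inversion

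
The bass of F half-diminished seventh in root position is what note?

F

The root of F half-diminished seventh (F–Ab–Cb–Eb) is F; that is the bass in root position.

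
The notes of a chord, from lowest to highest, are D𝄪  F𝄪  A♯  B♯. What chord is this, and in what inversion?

The distinct note names are D##, F##, A#, B#. Stacked in thirds they read B#–D##–F##–A#, which is a dominant seventh chord on B#.
With the third (D##) in the bass, the chord is in first inversion (figured bass 6/5).

B# dominant seventh, first inversion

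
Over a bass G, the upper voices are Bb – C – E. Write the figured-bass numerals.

The notes G, Bb, C, E stack in thirds as C–E–G–Bb — a C dominant seventh chord. The bass G is the fifth, so this is second inversion: figured 4/3.

4/3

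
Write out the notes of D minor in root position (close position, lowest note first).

D minor is D–F–A. Root position puts the root (D) in the bass, with the remaining tones above: D, F, A.

D, F, A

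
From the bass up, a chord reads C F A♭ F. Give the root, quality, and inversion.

The pitch classes C, F, Ab arrange in thirds as F–Ab–C: an F minor triad.
With the fifth (C) in the bass, the chord is in second inversion (figured bass 6/4).

F minor, second inversion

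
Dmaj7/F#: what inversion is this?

first inversion

Dmaj7/F# means D major seventh with F# in the bass. F# is the third of D major seventh (D–F#–A–C#), so this is first inversion.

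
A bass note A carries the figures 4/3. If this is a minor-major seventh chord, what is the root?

D

The figures 4/3 mean the fifth of the chord is in the bass. If A is the fifth of a minor-major seventh chord, the root is D (chord tones D–F–A–C#).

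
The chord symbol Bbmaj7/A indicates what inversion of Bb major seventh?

third inversion

Bbmaj7/A means Bb major seventh with A in the bass. A is the seventh of Bb major seventh (Bb–D–F–A), so this is third inversion.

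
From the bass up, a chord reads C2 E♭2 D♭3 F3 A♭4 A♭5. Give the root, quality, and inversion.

Db major ninth, third inversion

The distinct note names are C, Eb, Db, F, Ab. Stacked in thirds they read Db–F–Ab–C–Eb, which is a major ninth chord on Db.
C is the seventh of Db major ninth; seventh in the bass means third inversion.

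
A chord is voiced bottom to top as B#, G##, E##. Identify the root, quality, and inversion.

E## diminished, second inversion

Reducing to letter names: B#, G##, E##. These stack in thirds as E##–G##–B# — an E## diminished triad.
With the fifth (B#) in the bass, the chord is in second inversion (figured bass 6/4).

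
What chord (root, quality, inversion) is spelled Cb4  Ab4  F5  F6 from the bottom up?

F diminished, second inversion

Reducing to letter names: Cb, Ab, F. These stack in thirds as F–Ab–Cb — an F diminished triad.
Cb is the fifth of F diminished; fifth in the bass means second inversion (figured bass 6/4).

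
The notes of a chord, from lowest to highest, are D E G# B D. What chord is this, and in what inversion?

Reducing to letter names: D, E, G#, B. These stack in thirds as E–G#–B–D — an E dominant seventh chord.
With the seventh (D) in the bass, the chord is in third inversion (figured bass 4/2).

E dominant seventh, third inversion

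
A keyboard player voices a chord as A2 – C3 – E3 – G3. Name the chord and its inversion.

A minor seventh, root position

The distinct note names are A, C, E, G. Stacked in thirds they read A–C–E–G, which is a minor seventh chord on A.
With the root (A) in the bass, the chord is in root position (figured bass 7).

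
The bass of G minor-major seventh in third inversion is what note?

The seventh of G minor-major seventh (G–Bb–D–F#) is F#; that is the bass in third inversion.

F#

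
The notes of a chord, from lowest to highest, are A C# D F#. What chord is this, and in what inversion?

D major seventh, second inversion

The pitch classes A, C#, D, F# arrange in thirds as D–F#–A–C#: a D major seventh chord.
With the fifth (A) in the bass, the chord is in second inversion (figured bass 4/3).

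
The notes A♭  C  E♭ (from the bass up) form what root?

Ab

Ab, C, Eb are the tones of an Ab major triad (Ab–C–Eb), making Ab the root.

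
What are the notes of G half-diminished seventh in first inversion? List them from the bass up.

Bb, Db, F, G

Spelling G half-diminished seventh: G–Bb–Db–F. In first inversion the third is bass, giving Bb, Db, F, G from the bottom.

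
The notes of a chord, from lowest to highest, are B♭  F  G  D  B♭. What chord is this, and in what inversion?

Reducing to letter names: Bb, F, G, D. These stack in thirds as G–Bb–D–F — a G minor seventh chord.
The lowest note is Bb, the third of the chord, so this is first inversion (figured bass 6/5).

G minor seventh, first inversion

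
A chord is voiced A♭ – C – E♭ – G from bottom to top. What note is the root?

Ab

The distinct letter names are Ab, C, Eb, G. Arranged as a stack of thirds they read Ab–C–Eb–G, so Ab is the root (an Ab major seventh chord).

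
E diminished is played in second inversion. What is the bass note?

Bb

The fifth of E diminished (E–G–Bb) is Bb; that is the bass in second inversion.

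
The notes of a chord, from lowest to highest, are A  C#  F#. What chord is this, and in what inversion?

The pitch classes A, C#, F# arrange in thirds as F#–A–C#: an F# minor triad.
With the third (A) in the bass, the chord is in first inversion (figured bass 6).

F# minor, first inversion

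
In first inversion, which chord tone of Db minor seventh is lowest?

In first inversion the third is lowest. For Db minor seventh (Db–Fb–Ab–Cb) that is Fb.

Fb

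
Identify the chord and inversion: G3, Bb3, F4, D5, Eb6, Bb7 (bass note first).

Eb major ninth, first inversion

The pitch classes G, Bb, F, D, Eb arrange in thirds as Eb–G–Bb–D–F: an Eb major ninth chord.
G is the third of Eb major ninth; third in the bass means first inversion.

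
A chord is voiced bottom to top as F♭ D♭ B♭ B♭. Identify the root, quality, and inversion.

Bb diminished, second inversion

Reducing to letter names: Fb, Db, Bb. These stack in thirds as Bb–Db–Fb — a Bb diminished triad.
The lowest note is Fb, the fifth of the chord, so this is second inversion (figured bass 6/4).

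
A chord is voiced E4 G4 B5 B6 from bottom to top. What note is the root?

The distinct letter names are E, G, B. Arranged as a stack of thirds they read E–G–B, so E is the root (an E minor triad).

E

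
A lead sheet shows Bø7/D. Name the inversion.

first inversion

Bø7/D means B half-diminished seventh with D in the bass. D is the third of B half-diminished seventh (B–D–F–A), so this is first inversion.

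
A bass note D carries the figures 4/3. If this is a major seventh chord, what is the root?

The figures 4/3 mean the fifth of the chord is in the bass. If D is the fifth of a major seventh chord, the root is G (chord tones G–B–D–F#).

G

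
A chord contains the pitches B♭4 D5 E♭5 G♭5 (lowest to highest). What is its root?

Eb

The distinct letter names are Bb, D, Eb, Gb. Arranged as a stack of thirds they read Eb–Gb–Bb–D, so Eb is the root (an Eb minor-major seventh chord).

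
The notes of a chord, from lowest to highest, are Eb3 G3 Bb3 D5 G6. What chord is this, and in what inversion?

Reducing to letter names: Eb, G, Bb, D. These stack in thirds as Eb–G–Bb–D — an Eb major seventh chord.
Eb is the root of Eb major seventh; root in the bass means root position (figured bass 7).

Eb major seventh, root position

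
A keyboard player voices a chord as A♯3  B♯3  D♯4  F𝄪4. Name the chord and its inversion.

The pitch classes A#, B#, D#, F## arrange in thirds as B#–D#–F##–A#: a B# minor seventh chord.
The lowest note is A#, the seventh of the chord, so this is third inversion (figured bass 4/2).

B# minor seventh, third inversion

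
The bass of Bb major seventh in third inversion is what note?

The seventh of Bb major seventh (Bb–D–F–A) is A; that is the bass in third inversion.

A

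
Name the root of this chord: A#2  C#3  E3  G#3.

The distinct letter names are A#, C#, E, G#. Arranged as a stack of thirds they read A#–C#–E–G#, so A# is the root (an A# half-diminished seventh chord).

A#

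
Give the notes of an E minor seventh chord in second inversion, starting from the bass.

B, D, E, G

The chord tones are E–G–B–D. With the fifth (B) lowest for second inversion: B, D, E, G.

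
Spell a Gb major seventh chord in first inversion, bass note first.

The chord tones are Gb–Bb–Db–F. With the third (Bb) lowest for first inversion: Bb, Db, F, Gb.

Bb, Db, F, Gb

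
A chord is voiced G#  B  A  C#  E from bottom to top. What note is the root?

A

The distinct letter names are G#, B, A, C#, E. Arranged as a stack of thirds they read A–C#–E–G#–B, so A is the root (an A major ninth chord).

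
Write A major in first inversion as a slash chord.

AM/C#

First inversion of A major has the third (C#) in the bass. As a slash chord: AM/C#.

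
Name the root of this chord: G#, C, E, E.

Reordering G#, C, E into stacked thirds gives C–E–G#; the bottom of that stack, C, is the root.

C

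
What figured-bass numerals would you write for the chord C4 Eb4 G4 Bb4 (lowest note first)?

The notes C, Eb, G, Bb stack in thirds as C–Eb–G–Bb — a C minor seventh chord. The bass C is the root, so this is root position: figured 7.

7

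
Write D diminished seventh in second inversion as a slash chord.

Ddim7/Ab

Second inversion of D diminished seventh has the fifth (Ab) in the bass. As a slash chord: Ddim7/Ab.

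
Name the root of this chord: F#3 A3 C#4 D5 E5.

F#, A, C#, D, E are the tones of a D major ninth chord (D–F#–A–C#–E), making D the root.

D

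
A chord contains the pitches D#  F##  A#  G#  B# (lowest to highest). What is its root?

G#

D#, F##, A#, G#, B# are the tones of a G# major ninth chord (G#–B#–D#–F##–A#), making G# the root.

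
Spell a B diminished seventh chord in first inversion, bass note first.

D, F, Ab, B

B diminished seventh is B–D–F–Ab. First inversion puts the third (D) in the bass, with the remaining tones above: D, F, Ab, B.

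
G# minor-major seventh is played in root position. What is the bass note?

The root of G# minor-major seventh (G#–B–D#–F##) is G#; that is the bass in root position.

G#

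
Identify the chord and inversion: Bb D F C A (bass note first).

Bb major ninth, root position

The pitch classes Bb, D, F, C, A arrange in thirds as Bb–D–F–A–C: a Bb major ninth chord.
With the root (Bb) in the bass, the chord is in root position.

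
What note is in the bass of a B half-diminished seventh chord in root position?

B

B half-diminished seventh is B–D–F–A. Root position places the root in the bass: B.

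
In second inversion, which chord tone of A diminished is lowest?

In second inversion the fifth is lowest. For A diminished (A–C–Eb) that is Eb.

Eb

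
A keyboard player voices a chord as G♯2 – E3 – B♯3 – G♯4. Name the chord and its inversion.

The pitch classes G#, E, B# arrange in thirds as E–G#–B#: an E augmented triad.
The lowest note is G#, the third of the chord, so this is first inversion (figured bass 6).

E augmented, first inversion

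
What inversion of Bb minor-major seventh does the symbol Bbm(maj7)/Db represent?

first inversion

Bbm(maj7)/Db means Bb minor-major seventh with Db in the bass. Db is the third of Bb minor-major seventh (Bb–Db–F–A), so this is first inversion.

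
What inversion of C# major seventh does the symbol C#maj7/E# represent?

first inversion

C#maj7/E# means C# major seventh with E# in the bass. E# is the third of C# major seventh (C#–E#–G#–B#), so this is first inversion.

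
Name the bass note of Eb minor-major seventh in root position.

The root of Eb minor-major seventh (Eb–Gb–Bb–D) is Eb; that is the bass in root position.

Eb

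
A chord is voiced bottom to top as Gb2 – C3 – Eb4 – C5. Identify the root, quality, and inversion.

C diminished, second inversion

The distinct note names are Gb, C, Eb. Stacked in thirds they read C–Eb–Gb, which is a diminished triad on C.
With the fifth (Gb) in the bass, the chord is in second inversion (figured bass 6/4).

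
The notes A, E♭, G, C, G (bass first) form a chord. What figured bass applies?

7

The notes A, Eb, G, C stack in thirds as A–C–Eb–G — an A half-diminished seventh chord. The bass A is the root, so this is root position: figured 7.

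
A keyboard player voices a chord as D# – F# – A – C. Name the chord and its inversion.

Reducing to letter names: D#, F#, A, C. These stack in thirds as D#–F#–A–C — a D# diminished seventh chord.
The lowest note is D#, the root of the chord, so this is root position (figured bass 7).

D# diminished seventh, root position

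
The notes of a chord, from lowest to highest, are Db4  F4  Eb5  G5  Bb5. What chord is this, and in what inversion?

Eb dominant ninth, third inversion

The pitch classes Db, F, Eb, G, Bb arrange in thirds as Eb–G–Bb–Db–F: an Eb dominant ninth chord.
Db is the seventh of Eb dominant ninth; seventh in the bass means third inversion.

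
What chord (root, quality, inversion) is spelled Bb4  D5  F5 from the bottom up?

The pitch classes Bb, D, F arrange in thirds as Bb–D–F: a Bb major triad.
The lowest note is Bb, the root of the chord, so this is root position (figured bass 5/3).

Bb major, root position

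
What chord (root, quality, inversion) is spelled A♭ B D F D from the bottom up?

B diminished seventh, third inversion

The distinct note names are Ab, B, D, F. Stacked in thirds they read B–D–F–Ab, which is a diminished seventh chord on B.
The lowest note is Ab, the seventh of the chord, so this is third inversion (figured bass 4/2).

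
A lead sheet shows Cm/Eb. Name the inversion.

first inversion

Cm/Eb means C minor with Eb in the bass. Eb is the third of C minor (C–Eb–G), so this is first inversion.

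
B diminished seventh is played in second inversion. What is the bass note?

In second inversion the fifth is lowest. For B diminished seventh (B–D–F–Ab) that is F.

F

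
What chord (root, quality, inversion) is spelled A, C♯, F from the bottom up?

Reducing to letter names: A, C#, F. These stack in thirds as F–A–C# — an F augmented triad.
A is the third of F augmented; third in the bass means first inversion (figured bass 6).

F augmented, first inversion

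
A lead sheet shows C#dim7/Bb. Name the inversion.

third inversion

C#dim7/Bb means C# diminished seventh with Bb in the bass. Bb is the seventh of C# diminished seventh (C#–E–G–Bb), so this is third inversion.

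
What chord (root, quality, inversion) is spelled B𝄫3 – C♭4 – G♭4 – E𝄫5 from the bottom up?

The distinct note names are Bbb, Cb, Gb, Ebb. Stacked in thirds they read Cb–Ebb–Gb–Bbb, which is a minor seventh chord on Cb.
Bbb is the seventh of Cb minor seventh; seventh in the bass means third inversion (figured bass 4/2).

Cb minor seventh, third inversion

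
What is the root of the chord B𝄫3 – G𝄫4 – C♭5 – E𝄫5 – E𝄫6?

Cb

Bbb, Gbb, Cb, Ebb are the tones of a Cb half-diminished seventh chord (Cb–Ebb–Gbb–Bbb), making Cb the root.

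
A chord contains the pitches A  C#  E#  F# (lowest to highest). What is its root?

The distinct letter names are A, C#, E#, F#. Arranged as a stack of thirds they read F#–A–C#–E#, so F# is the root (an F# minor-major seventh chord).

F#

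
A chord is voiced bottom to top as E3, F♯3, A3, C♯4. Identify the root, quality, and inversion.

The pitch classes E, F#, A, C# arrange in thirds as F#–A–C#–E: an F# minor seventh chord.
E is the seventh of F# minor seventh; seventh in the bass means third inversion (figured bass 4/2).

F# minor seventh, third inversion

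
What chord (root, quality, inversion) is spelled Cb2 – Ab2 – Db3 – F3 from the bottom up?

Db dominant seventh, third inversion

Reducing to letter names: Cb, Ab, Db, F. These stack in thirds as Db–F–Ab–Cb — a Db dominant seventh chord.
With the seventh (Cb) in the bass, the chord is in third inversion (figured bass 4/2).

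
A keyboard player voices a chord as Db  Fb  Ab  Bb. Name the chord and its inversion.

Bb half-diminished seventh, first inversion

The pitch classes Db, Fb, Ab, Bb arrange in thirds as Bb–Db–Fb–Ab: a Bb half-diminished seventh chord.
Db is the third of Bb half-diminished seventh; third in the bass means first inversion (figured bass 6/5).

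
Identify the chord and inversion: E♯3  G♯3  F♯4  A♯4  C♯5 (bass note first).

The pitch classes E#, G#, F#, A#, C# arrange in thirds as F#–A#–C#–E#–G#: an F# major ninth chord.
The lowest note is E#, the seventh of the chord, so this is third inversion.

F# major ninth, third inversion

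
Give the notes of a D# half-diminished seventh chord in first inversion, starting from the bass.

D# half-diminished seventh is D#–F#–A–C#. First inversion puts the third (F#) in the bass, with the remaining tones above: F#, A, C#, D#.

F#, A, C#, D#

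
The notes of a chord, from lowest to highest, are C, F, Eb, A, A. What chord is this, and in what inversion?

F dominant seventh, second inversion

Reducing to letter names: C, F, Eb, A. These stack in thirds as F–A–C–Eb — an F dominant seventh chord.
C is the fifth of F dominant seventh; fifth in the bass means second inversion (figured bass 4/3).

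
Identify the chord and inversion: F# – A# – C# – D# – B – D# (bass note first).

B major ninth, second inversion

The distinct note names are F#, A#, C#, D#, B. Stacked in thirds they read B–D#–F#–A#–C#, which is a major ninth chord on B.
F# is the fifth of B major ninth; fifth in the bass means second inversion.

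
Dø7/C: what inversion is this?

Dø7/C means D half-diminished seventh with C in the bass. C is the seventh of D half-diminished seventh (D–F–Ab–C), so this is third inversion.

third inversion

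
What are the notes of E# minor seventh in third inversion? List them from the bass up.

E# minor seventh is E#–G#–B#–D#. Third inversion puts the seventh (D#) in the bass, with the remaining tones above: D#, E#, G#, B#.

D#, E#, G#, B#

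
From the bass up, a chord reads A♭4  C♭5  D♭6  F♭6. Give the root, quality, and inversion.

Db minor seventh, second inversion

The pitch classes Ab, Cb, Db, Fb arrange in thirds as Db–Fb–Ab–Cb: a Db minor seventh chord.
The lowest note is Ab, the fifth of the chord, so this is second inversion (figured bass 4/3).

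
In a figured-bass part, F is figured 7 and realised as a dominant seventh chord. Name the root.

The figures 7 mean the root of the chord is in the bass. If F is the root of a dominant seventh chord, the root is F (chord tones F–A–C–Eb).

F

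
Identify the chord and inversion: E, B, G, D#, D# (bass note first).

The distinct note names are E, B, G, D#. Stacked in thirds they read E–G–B–D#, which is a minor-major seventh chord on E.
With the root (E) in the bass, the chord is in root position (figured bass 7).

E minor-major seventh, root position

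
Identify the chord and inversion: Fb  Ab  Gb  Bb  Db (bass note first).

The pitch classes Fb, Ab, Gb, Bb, Db arrange in thirds as Gb–Bb–Db–Fb–Ab: a Gb dominant ninth chord.
The lowest note is Fb, the seventh of the chord, so this is third inversion.

Gb dominant ninth, third inversion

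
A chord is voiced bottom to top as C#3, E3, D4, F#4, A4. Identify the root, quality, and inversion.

D major ninth, third inversion

The distinct note names are C#, E, D, F#, A. Stacked in thirds they read D–F#–A–C#–E, which is a major ninth chord on D.
The lowest note is C#, the seventh of the chord, so this is third inversion.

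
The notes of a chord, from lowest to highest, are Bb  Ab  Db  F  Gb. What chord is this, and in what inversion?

The distinct note names are Bb, Ab, Db, F, Gb. Stacked in thirds they read Gb–Bb–Db–F–Ab, which is a major ninth chord on Gb.
The lowest note is Bb, the third of the chord, so this is first inversion.

Gb major ninth, first inversion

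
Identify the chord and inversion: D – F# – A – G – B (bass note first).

The distinct note names are D, F#, A, G, B. Stacked in thirds they read G–B–D–F#–A, which is a major ninth chord on G.
D is the fifth of G major ninth; fifth in the bass means second inversion.

G major ninth, second inversion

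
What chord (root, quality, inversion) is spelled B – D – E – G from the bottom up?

E minor seventh, second inversion

The pitch classes B, D, E, G arrange in thirds as E–G–B–D: an E minor seventh chord.
The lowest note is B, the fifth of the chord, so this is second inversion (figured bass 4/3).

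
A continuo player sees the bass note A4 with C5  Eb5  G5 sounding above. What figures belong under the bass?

7

The notes A, C, Eb, G stack in thirds as A–C–Eb–G — an A half-diminished seventh chord. The bass A is the root, so this is root position: figured 7.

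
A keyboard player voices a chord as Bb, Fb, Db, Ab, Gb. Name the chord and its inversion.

Gb dominant ninth, first inversion

Reducing to letter names: Bb, Fb, Db, Ab, Gb. These stack in thirds as Gb–Bb–Db–Fb–Ab — a Gb dominant ninth chord.
With the third (Bb) in the bass, the chord is in first inversion.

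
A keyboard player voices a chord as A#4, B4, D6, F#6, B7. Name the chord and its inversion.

B minor-major seventh, third inversion

The distinct note names are A#, B, D, F#. Stacked in thirds they read B–D–F#–A#, which is a minor-major seventh chord on B.
A# is the seventh of B minor-major seventh; seventh in the bass means third inversion (figured bass 4/2).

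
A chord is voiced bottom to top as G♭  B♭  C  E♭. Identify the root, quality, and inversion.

C half-diminished seventh, second inversion

The distinct note names are Gb, Bb, C, Eb. Stacked in thirds they read C–Eb–Gb–Bb, which is a half-diminished seventh chord on C.
The lowest note is Gb, the fifth of the chord, so this is second inversion (figured bass 4/3).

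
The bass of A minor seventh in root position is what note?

In root position the root is lowest. For A minor seventh (A–C–E–G) that is A.

A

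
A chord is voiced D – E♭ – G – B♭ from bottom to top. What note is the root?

Reordering D, Eb, G, Bb into stacked thirds gives Eb–G–Bb–D; the bottom of that stack, Eb, is the root.

Eb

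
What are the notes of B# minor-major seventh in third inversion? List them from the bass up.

The chord tones are B#–D#–F##–A##. With the seventh (A##) lowest for third inversion: A##, B#, D#, F##.

A##, B#, D#, F##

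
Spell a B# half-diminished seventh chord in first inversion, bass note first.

B# half-diminished seventh is B#–D#–F#–A#. First inversion puts the third (D#) in the bass, with the remaining tones above: D#, F#, A#, B#.

D#, F#, A#, B#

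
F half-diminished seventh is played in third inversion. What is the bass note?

In third inversion the seventh is lowest. For F half-diminished seventh (F–Ab–Cb–Eb) that is Eb.

Eb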